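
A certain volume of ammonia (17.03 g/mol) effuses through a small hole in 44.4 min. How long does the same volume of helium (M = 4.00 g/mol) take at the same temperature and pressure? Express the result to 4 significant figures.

21.52 min

Since effusion rate ∝ 1/√M, t_He/t_NH₃ = √(M_He/M_NH₃) = √(4.00/17.03) = √0.2349 = 0.4846.
So the time for He is 44.4 × 0.4846 = 21.52 min.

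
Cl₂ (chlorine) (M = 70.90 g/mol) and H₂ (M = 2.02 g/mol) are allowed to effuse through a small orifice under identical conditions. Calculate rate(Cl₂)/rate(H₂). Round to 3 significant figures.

0.169

By Graham's law, rate_Cl₂/rate_H₂ = √(M_H₂/M_Cl₂) = √(2.02/70.90) = √0.02849 = 0.169.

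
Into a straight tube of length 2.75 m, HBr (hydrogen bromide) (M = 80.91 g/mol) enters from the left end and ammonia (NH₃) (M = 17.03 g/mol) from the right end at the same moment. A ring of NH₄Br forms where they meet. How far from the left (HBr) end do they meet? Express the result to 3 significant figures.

0.865 m

The fronts meet when d_HBr + d_NH₃ = L with d_HBr/d_NH₃ = √(M_NH₃/M_HBr) (Graham's law). Here √(M_NH₃/M_HBr) = √(17.03/80.91) = 0.4588.
With d_HBr + d_NH₃ = 2.75 m, d_NH₃ = 2.75/(1 + 0.4588) = 1.885 m.
d_HBr = 2.75 − 1.885 = 0.865 m.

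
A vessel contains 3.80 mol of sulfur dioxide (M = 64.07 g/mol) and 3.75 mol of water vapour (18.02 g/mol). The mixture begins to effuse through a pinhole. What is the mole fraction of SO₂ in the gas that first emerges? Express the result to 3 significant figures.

0.350

Effusion rate of each component ∝ n_i/√M_i (partial pressure × 1/√M).
So x_SO₂ in the escaping gas = (n_SO₂/√M_SO₂) / Σ(n_i/√M_i)
= (3.80/√64.07) / (3.80/√64.07 + 3.75/√18.02) = 0.4747/(0.4747 + 0.8834) = 0.350.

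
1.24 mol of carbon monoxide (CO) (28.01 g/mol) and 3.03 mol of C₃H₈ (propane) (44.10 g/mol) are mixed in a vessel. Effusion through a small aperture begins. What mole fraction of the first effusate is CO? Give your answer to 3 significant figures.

0.339

Rate_i ∝ x_i/√M_i (Graham's law weighted by mole fraction), so the effusate composition follows n_i/√M_i.
x_CO(eff) = (n_CO/√M_CO) / (n_CO/√M_CO + n_C₃H₈/√M_C₃H₈)
= (1.24/√28.01) / (1.24/√28.01 + 3.03/√44.10) = 0.2343/(0.2343 + 0.4563) = 0.339.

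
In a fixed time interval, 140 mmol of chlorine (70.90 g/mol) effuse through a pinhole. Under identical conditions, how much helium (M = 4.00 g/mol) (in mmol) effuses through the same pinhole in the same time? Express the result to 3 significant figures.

By Graham's law, rate_He/rate_Cl₂ = √(M_Cl₂/M_He) = √(70.90/4.00) = √17.73 = 4.210.
So the amount for He is 140 × 4.210 = 589 mmol.

589 mmol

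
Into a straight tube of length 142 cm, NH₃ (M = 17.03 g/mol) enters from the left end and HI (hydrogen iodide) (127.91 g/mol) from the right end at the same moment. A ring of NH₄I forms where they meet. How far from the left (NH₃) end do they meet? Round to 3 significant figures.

Distances travelled in equal time are proportional to diffusion rates, so d_NH₃/d_HI = √(M_HI/M_NH₃) = √(127.91/17.03) = 2.741.
With d_NH₃ + d_HI = 142 cm, d_HI = 142/(1 + 2.741) = 37.96 cm.
d_NH₃ = 142 − 37.96 = 104 cm.

104 cm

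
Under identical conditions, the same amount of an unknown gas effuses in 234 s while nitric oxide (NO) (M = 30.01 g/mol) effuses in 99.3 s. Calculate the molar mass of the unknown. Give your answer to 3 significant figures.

Graham's law gives t_X/t_NO = √(M_X/M_NO).
234/99.3 = 2.356 = √(M_X/30.01)
M_X = 30.01 × 2.356² = 30.01 × 5.553 = 167 g/mol

167 g/mol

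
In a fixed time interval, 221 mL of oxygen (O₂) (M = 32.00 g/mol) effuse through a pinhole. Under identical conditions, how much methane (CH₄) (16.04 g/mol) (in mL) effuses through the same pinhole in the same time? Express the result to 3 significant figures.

312 mL

Since effusion rate ∝ 1/√M, rate_CH₄/rate_O₂ = √(M_O₂/M_CH₄) = √(32.00/16.04) = √1.995 = 1.412.
So the volume for CH₄ is 221 × 1.412 = 312 mL.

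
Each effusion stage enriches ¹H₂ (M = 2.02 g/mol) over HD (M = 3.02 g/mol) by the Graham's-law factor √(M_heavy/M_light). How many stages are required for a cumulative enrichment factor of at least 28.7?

Single-stage factor α = √(3.02/2.02), so ln α = ½ ln(1.49505) = 0.2011.
Need α^N ≥ 28.7 ⇒ N ≥ ln(28.7) / ln α = 3.357 / 0.2011 = 16.69.
Minimum whole number of stages: N = 17.

17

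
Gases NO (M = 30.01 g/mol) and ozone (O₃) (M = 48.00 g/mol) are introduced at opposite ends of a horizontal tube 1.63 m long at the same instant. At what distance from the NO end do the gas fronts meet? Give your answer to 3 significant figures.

Graham's law gives d_NO/d_O₃ = rate_NO/rate_O₃ = √(M_O₃/M_NO) = √(48.00/30.01) = 1.265.
With d_NO + d_O₃ = 1.63 m, d_O₃ = 1.63/(1 + 1.265) = 0.7197 m.
d_NO = 1.63 − 0.7197 = 0.910 m.

0.910 m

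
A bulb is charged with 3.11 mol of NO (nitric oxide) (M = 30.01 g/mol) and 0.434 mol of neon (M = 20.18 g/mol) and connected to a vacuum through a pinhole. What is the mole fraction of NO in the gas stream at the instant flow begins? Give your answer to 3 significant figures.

0.855

Each component's effusion rate ∝ (its partial pressure)·(1/√M) ∝ n_i/√M_i.
So x_NO in the escaping gas = (n_NO/√M_NO) / Σ(n_i/√M_i)
= (3.11/√30.01) / (3.11/√30.01 + 0.434/√20.18) = 0.5677/(0.5677 + 0.09661) = 0.855.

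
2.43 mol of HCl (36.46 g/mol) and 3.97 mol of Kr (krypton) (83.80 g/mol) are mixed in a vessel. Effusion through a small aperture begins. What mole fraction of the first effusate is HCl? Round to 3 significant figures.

The effusion rate of species i is ∝ p_i/√M_i ∝ n_i/√M_i.
x_HCl(eff) = (n_HCl/√M_HCl) / (n_HCl/√M_HCl + n_Kr/√M_Kr)
= (2.43/√36.46) / (2.43/√36.46 + 3.97/√83.80) = 0.4024/(0.4024 + 0.4337) = 0.481.

0.481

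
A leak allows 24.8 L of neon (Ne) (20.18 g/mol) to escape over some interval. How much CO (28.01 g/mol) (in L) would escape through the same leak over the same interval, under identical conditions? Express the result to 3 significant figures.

From Graham's law, rate_CO/rate_Ne = √(M_Ne/M_CO) = √(20.18/28.01) = √0.7205 = 0.8488.
So the volume for CO is 24.8 × 0.8488 = 21.1 L.

21.1 L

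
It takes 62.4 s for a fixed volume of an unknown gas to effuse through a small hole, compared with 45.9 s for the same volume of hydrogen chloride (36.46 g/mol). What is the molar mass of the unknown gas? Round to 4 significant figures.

Graham's law gives t_X/t_HCl = √(M_X/M_HCl).
62.4/45.9 = 1.359 = √(M_X/36.46)
M_X = 36.46 × 1.359² = 36.46 × 1.848 = 67.38 g/mol

67.38 g/mol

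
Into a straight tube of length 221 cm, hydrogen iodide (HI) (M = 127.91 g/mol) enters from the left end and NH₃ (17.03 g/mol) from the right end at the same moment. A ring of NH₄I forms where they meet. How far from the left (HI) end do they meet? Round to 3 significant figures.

59.1 cm

Distances travelled in equal time are proportional to diffusion rates, so d_HI/d_NH₃ = √(M_NH₃/M_HI) = √(17.03/127.91) = 0.3649.
With d_HI + d_NH₃ = 221 cm, d_NH₃ = 221/(1 + 0.3649) = 161.9 cm.
d_HI = 221 − 161.9 = 59.1 cm.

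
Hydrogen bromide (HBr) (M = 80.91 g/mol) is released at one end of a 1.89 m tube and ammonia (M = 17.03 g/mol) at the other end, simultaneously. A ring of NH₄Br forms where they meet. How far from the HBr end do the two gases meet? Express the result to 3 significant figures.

Graham's law gives d_HBr/d_NH₃ = rate_HBr/rate_NH₃ = √(M_NH₃/M_HBr) = √(17.03/80.91) = 0.4588.
With d_HBr + d_NH₃ = 1.89 m, d_NH₃ = 1.89/(1 + 0.4588) = 1.296 m.
d_HBr = 1.89 − 1.296 = 0.594 m.

0.594 m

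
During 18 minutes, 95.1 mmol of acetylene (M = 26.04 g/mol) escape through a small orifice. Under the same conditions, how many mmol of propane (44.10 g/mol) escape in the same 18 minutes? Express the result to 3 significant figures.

Since effusion rate ∝ 1/√M, rate_C₃H₈/rate_C₂H₂ = √(M_C₂H₂/M_C₃H₈) = √(26.04/44.10) = √0.5905 = 0.7684.
So the amount for C₃H₈ is 95.1 × 0.7684 = 73.1 mmol.

73.1 mmol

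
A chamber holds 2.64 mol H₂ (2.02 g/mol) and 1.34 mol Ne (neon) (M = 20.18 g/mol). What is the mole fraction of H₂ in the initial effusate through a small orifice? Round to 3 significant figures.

0.862

Effusion rate of each component ∝ n_i/√M_i (partial pressure × 1/√M).
Mole fraction of H₂ in the effusate = (n_H₂/√M_H₂) / (n_H₂/√M_H₂ + n_Ne/√M_Ne)
= (2.64/√2.02) / (2.64/√2.02 + 1.34/√20.18) = 1.857/(1.857 + 0.2983) = 0.862.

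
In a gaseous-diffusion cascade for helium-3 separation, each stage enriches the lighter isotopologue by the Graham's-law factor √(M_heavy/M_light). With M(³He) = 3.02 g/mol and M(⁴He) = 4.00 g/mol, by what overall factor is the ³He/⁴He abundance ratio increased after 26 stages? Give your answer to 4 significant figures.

38.61

Each stage multiplies the ratio by α = √(4.00/3.02), so after 26 stages the overall factor is α^26 = (4.00/3.02)^(26/2).
= 1.32450^13 = 38.61.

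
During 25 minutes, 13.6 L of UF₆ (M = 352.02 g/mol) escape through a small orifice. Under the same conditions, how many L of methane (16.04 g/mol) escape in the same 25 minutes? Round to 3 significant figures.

From Graham's law, rate_CH₄/rate_UF₆ = √(M_UF₆/M_CH₄) = √(352.02/16.04) = √21.95 = 4.685.
So the volume for CH₄ is 13.6 × 4.685 = 63.7 L.

63.7 L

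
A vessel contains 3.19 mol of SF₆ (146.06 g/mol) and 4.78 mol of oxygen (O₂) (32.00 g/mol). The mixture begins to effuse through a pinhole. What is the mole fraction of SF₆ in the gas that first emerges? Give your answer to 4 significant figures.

0.2380

Each component's effusion rate ∝ (its partial pressure)·(1/√M) ∝ n_i/√M_i.
x_SF₆(eff) = (n_SF₆/√M_SF₆) / (n_SF₆/√M_SF₆ + n_O₂/√M_O₂)
= (3.19/√146.06) / (3.19/√146.06 + 4.78/√32.00) = 0.2640/(0.2640 + 0.8450) = 0.2380.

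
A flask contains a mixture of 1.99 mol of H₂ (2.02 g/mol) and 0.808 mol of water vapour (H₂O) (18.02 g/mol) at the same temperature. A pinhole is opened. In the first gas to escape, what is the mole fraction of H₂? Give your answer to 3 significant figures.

Each component's effusion rate ∝ (its partial pressure)·(1/√M) ∝ n_i/√M_i.
Mole fraction of H₂ in the effusate = (n_H₂/√M_H₂) / (n_H₂/√M_H₂ + n_H₂O/√M_H₂O)
= (1.99/√2.02) / (1.99/√2.02 + 0.808/√18.02) = 1.400/(1.400 + 0.1903) = 0.880.

0.880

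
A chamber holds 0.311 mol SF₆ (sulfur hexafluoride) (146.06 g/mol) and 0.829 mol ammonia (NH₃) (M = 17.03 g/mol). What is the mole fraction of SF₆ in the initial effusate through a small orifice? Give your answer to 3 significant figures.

0.114

The effusion rate of species i is ∝ p_i/√M_i ∝ n_i/√M_i.
Mole fraction of SF₆ in the effusate = (n_SF₆/√M_SF₆) / (n_SF₆/√M_SF₆ + n_NH₃/√M_NH₃)
= (0.311/√146.06) / (0.311/√146.06 + 0.829/√17.03) = 0.02573/(0.02573 + 0.2009) = 0.114.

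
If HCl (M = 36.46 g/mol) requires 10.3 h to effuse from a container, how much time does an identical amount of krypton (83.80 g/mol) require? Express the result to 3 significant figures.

15.6 h

Using Graham's law: t_Kr/t_HCl = √(M_Kr/M_HCl) = √(83.80/36.46) = √2.298 = 1.516.
So the time for Kr is 10.3 × 1.516 = 15.6 h.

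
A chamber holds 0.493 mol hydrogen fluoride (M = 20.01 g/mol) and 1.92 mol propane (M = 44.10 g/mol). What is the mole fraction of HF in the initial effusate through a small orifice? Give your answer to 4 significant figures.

0.2760

Effusion rate of each component ∝ n_i/√M_i (partial pressure × 1/√M).
x_HF(eff) = (n_HF/√M_HF) / (n_HF/√M_HF + n_C₃H₈/√M_C₃H₈)
= (0.493/√20.01) / (0.493/√20.01 + 1.92/√44.10) = 0.1102/(0.1102 + 0.2891) = 0.2760.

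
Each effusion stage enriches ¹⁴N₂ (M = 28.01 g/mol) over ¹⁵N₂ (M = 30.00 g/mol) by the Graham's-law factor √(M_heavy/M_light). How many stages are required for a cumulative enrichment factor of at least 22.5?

91

Per stage α = (30.00/28.01)^(1/2) = 1.07105^0.5, giving ln α = 0.03432.
Need α^N ≥ 22.5 ⇒ N ≥ ln(22.5) / ln α = 3.114 / 0.03432 = 90.73.
Minimum whole number of stages: N = 91.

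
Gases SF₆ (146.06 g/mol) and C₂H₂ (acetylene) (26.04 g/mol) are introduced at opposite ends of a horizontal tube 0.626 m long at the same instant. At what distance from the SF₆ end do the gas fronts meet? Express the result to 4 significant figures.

Graham's law gives d_SF₆/d_C₂H₂ = rate_SF₆/rate_C₂H₂ = √(M_C₂H₂/M_SF₆) = √(26.04/146.06) = 0.4222.
With d_SF₆ + d_C₂H₂ = 0.626 m, d_C₂H₂ = 0.626/(1 + 0.4222) = 0.4402 m.
d_SF₆ = 0.626 − 0.4402 = 0.1858 m.

0.1858 m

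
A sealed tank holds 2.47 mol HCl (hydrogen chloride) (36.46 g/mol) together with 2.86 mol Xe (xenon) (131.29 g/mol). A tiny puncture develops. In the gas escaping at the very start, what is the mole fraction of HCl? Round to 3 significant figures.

Rate_i ∝ x_i/√M_i (Graham's law weighted by mole fraction), so the effusate composition follows n_i/√M_i.
Mole fraction of HCl in the effusate = (n_HCl/√M_HCl) / (n_HCl/√M_HCl + n_Xe/√M_Xe)
= (2.47/√36.46) / (2.47/√36.46 + 2.86/√131.29) = 0.4091/(0.4091 + 0.2496) = 0.621.

0.621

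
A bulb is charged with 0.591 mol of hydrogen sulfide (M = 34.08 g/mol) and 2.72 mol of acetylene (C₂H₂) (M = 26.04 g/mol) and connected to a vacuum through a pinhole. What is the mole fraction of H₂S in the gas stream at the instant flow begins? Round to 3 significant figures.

0.160

Effusion rate of each component ∝ n_i/√M_i (partial pressure × 1/√M).
So x_H₂S in the escaping gas = (n_H₂S/√M_H₂S) / Σ(n_i/√M_i)
= (0.591/√34.08) / (0.591/√34.08 + 2.72/√26.04) = 0.1012/(0.1012 + 0.5330) = 0.160.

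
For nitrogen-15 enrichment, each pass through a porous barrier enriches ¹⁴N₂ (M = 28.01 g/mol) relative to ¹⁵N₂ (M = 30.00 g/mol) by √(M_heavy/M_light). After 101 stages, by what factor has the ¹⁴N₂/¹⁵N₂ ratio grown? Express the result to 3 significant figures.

After 101 stages the ratio has grown by (√(30.00/28.01))^101 = (30.00/28.01)^(101/2).
= 1.07105^(101/2) = 32.0.

32.0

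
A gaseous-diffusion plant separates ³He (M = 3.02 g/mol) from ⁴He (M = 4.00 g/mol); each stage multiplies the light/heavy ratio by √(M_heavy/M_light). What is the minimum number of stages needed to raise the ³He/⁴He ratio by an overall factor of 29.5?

25

Per stage α = (4.00/3.02)^(1/2) = 1.32450^0.5, giving ln α = 0.1405.
Need α^N ≥ 29.5 ⇒ N ≥ ln(29.5) / ln α = 3.384 / 0.1405 = 24.08.
So at least 25 stages are needed.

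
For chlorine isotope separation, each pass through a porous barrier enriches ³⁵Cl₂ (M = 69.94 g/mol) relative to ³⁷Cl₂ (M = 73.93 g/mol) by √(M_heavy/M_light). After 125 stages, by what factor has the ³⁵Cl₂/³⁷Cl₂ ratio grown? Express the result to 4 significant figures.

32.06

Each stage multiplies the ratio by α = √(73.93/69.94), so after 125 stages the overall factor is α^125 = (73.93/69.94)^(125/2).
= 1.05705^(125/2) = 32.06.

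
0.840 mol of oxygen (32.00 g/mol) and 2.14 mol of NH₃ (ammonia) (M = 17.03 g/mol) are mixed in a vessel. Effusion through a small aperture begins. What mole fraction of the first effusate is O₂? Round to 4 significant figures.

Effusion rate of each component ∝ n_i/√M_i (partial pressure × 1/√M).
So x_O₂ in the escaping gas = (n_O₂/√M_O₂) / Σ(n_i/√M_i)
= (0.840/√32.00) / (0.840/√32.00 + 2.14/√17.03) = 0.1485/(0.1485 + 0.5186) = 0.2226.

0.2226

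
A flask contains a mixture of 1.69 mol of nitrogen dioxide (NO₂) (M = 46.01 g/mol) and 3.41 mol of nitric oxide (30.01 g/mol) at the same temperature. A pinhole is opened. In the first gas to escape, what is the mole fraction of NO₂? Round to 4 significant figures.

0.2858

The effusion rate of species i is ∝ p_i/√M_i ∝ n_i/√M_i.
So x_NO₂ in the escaping gas = (n_NO₂/√M_NO₂) / Σ(n_i/√M_i)
= (1.69/√46.01) / (1.69/√46.01 + 3.41/√30.01) = 0.2491/(0.2491 + 0.6225) = 0.2858.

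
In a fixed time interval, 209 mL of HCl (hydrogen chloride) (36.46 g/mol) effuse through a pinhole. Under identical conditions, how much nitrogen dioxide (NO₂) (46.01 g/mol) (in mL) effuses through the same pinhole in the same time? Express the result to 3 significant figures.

Since effusion rate ∝ 1/√M, rate_NO₂/rate_HCl = √(M_HCl/M_NO₂) = √(36.46/46.01) = √0.7924 = 0.8902.
So the volume for NO₂ is 209 × 0.8902 = 186 mL.

186 mL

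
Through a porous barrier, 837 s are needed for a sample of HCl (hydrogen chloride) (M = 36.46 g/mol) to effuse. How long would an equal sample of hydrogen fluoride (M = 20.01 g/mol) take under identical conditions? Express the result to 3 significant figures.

620 s

From Graham's law, t_HF/t_HCl = √(M_HF/M_HCl) = √(20.01/36.46) = √0.5488 = 0.7408.
So the time for HF is 837 × 0.7408 = 620 s.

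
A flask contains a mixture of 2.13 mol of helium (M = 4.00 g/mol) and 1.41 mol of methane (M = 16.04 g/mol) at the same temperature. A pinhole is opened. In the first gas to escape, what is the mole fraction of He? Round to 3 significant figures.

Each component's effusion rate ∝ (its partial pressure)·(1/√M) ∝ n_i/√M_i.
Mole fraction of He in the effusate = (n_He/√M_He) / (n_He/√M_He + n_CH₄/√M_CH₄)
= (2.13/√4.00) / (2.13/√4.00 + 1.41/√16.04) = 1.065/(1.065 + 0.3521) = 0.752.

0.752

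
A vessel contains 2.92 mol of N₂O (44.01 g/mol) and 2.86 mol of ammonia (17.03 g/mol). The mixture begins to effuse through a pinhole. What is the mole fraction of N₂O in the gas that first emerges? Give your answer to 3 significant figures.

Each component's effusion rate ∝ (its partial pressure)·(1/√M) ∝ n_i/√M_i.
So x_N₂O in the escaping gas = (n_N₂O/√M_N₂O) / Σ(n_i/√M_i)
= (2.92/√44.01) / (2.92/√44.01 + 2.86/√17.03) = 0.4402/(0.4402 + 0.6930) = 0.388.

0.388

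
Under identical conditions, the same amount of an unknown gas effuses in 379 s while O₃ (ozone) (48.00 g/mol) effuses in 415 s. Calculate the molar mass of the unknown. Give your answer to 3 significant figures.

From Graham's law, t_X/t_O₃ = √(M_X/M_O₃).
379/415 = 0.9133 = √(M_X/48.00)
M_X = 48.00 × 0.9133² = 48.00 × 0.8340 = 40.0 g/mol

40.0 g/mol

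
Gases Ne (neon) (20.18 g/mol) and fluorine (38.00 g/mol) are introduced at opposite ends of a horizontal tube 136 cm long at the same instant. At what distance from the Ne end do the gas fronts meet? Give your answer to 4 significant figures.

78.67 cm

Graham's law gives d_Ne/d_F₂ = rate_Ne/rate_F₂ = √(M_F₂/M_Ne) = √(38.00/20.18) = 1.372.
With d_Ne + d_F₂ = 136 cm, d_F₂ = 136/(1 + 1.372) = 57.33 cm.
d_Ne = 136 − 57.33 = 78.67 cm.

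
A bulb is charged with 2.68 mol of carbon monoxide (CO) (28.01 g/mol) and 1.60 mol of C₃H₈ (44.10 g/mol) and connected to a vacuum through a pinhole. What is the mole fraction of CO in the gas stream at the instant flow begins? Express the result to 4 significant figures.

Each component's effusion rate ∝ (its partial pressure)·(1/√M) ∝ n_i/√M_i.
x_CO(eff) = (n_CO/√M_CO) / (n_CO/√M_CO + n_C₃H₈/√M_C₃H₈)
= (2.68/√28.01) / (2.68/√28.01 + 1.60/√44.10) = 0.5064/(0.5064 + 0.2409) = 0.6776.

0.6776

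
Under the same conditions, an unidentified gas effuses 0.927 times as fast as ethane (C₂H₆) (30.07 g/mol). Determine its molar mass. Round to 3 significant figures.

By Graham's law, rate_X/rate_C₂H₆ = √(M_C₂H₆/M_X).
0.927 = √(30.07/M_X)
M_X = 30.07 / 0.927² = 30.07 / 0.8593 = 35.0 g/mol

35.0 g/mol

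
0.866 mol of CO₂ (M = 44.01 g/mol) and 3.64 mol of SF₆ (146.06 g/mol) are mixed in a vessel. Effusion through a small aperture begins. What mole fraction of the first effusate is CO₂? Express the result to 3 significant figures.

Each component's effusion rate ∝ (its partial pressure)·(1/√M) ∝ n_i/√M_i.
So x_CO₂ in the escaping gas = (n_CO₂/√M_CO₂) / Σ(n_i/√M_i)
= (0.866/√44.01) / (0.866/√44.01 + 3.64/√146.06) = 0.1305/(0.1305 + 0.3012) = 0.302.

0.302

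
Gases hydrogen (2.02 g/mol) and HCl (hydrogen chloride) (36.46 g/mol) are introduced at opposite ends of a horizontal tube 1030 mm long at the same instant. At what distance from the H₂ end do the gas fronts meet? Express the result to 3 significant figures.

834 mm

In equal time, each gas travels a distance ∝ its rate ∝ 1/√M, so d_H₂/d_HCl = √(M_HCl/M_H₂) = √(36.46/2.02) = 4.248.
With d_H₂ + d_HCl = 1030 mm, d_HCl = 1030/(1 + 4.248) = 196.2 mm.
d_H₂ = 1030 − 196.2 = 834 mm.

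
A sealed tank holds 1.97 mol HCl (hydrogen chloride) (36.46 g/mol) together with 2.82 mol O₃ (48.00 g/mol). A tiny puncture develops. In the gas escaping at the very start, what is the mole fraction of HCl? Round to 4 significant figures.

0.4449

Each component's effusion rate ∝ (its partial pressure)·(1/√M) ∝ n_i/√M_i.
x_HCl(eff) = (n_HCl/√M_HCl) / (n_HCl/√M_HCl + n_O₃/√M_O₃)
= (1.97/√36.46) / (1.97/√36.46 + 2.82/√48.00) = 0.3263/(0.3263 + 0.4070) = 0.4449.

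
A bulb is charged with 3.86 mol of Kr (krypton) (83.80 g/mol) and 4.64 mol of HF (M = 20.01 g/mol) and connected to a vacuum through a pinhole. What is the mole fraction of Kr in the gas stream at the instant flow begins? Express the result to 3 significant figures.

0.289

Effusion rate of each component ∝ n_i/√M_i (partial pressure × 1/√M).
Mole fraction of Kr in the effusate = (n_Kr/√M_Kr) / (n_Kr/√M_Kr + n_HF/√M_HF)
= (3.86/√83.80) / (3.86/√83.80 + 4.64/√20.01) = 0.4217/(0.4217 + 1.037) = 0.289.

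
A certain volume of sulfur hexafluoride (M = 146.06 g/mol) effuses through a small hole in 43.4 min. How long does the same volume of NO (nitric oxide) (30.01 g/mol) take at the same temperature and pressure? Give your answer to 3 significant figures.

19.7 min

Since effusion rate ∝ 1/√M, t_NO/t_SF₆ = √(M_NO/M_SF₆) = √(30.01/146.06) = √0.2055 = 0.4533.
So the time for NO is 43.4 × 0.4533 = 19.7 min.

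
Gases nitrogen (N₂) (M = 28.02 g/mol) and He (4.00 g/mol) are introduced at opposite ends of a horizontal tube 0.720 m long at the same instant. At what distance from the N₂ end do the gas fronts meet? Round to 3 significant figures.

0.197 m

Distances travelled in equal time are proportional to diffusion rates, so d_N₂/d_He = √(M_He/M_N₂) = √(4.00/28.02) = 0.3778.
With d_N₂ + d_He = 0.720 m, d_He = 0.720/(1 + 0.3778) = 0.5226 m.
d_N₂ = 0.720 − 0.5226 = 0.197 m.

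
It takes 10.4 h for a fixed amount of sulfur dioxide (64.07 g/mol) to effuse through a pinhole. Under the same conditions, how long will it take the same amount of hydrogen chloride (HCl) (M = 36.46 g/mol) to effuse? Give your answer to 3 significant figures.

7.85 h

From Graham's law, t_HCl/t_SO₂ = √(M_HCl/M_SO₂) = √(36.46/64.07) = √0.5691 = 0.7544.
So the time for HCl is 10.4 × 0.7544 = 7.85 h.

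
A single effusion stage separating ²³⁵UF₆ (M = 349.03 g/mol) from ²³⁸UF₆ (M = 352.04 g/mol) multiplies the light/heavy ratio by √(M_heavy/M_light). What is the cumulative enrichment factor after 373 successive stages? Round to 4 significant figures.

The single-stage factor is √(M_heavy/M_light), so 373 stages give [√(352.04/349.03)]^373 = (352.04/349.03)^(373/2).
= 1.00862^(373/2) = 4.960.

4.960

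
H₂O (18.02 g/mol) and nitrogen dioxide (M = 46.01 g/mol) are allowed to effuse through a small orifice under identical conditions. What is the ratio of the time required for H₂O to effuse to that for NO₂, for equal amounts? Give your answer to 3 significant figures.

By Graham's law, t_H₂O/t_NO₂ = √(M_H₂O/M_NO₂) = √(18.02/46.01) = √0.3917 = 0.626.

0.626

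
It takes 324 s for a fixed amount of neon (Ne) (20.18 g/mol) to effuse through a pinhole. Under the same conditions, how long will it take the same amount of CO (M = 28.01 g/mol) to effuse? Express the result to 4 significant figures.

Using Graham's law: t_CO/t_Ne = √(M_CO/M_Ne) = √(28.01/20.18) = √1.388 = 1.178.
So the time for CO is 324 × 1.178 = 381.7 s.

381.7 s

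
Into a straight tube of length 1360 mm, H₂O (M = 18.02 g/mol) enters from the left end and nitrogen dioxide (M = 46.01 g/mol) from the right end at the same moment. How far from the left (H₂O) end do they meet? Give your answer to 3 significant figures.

Distances travelled in equal time are proportional to diffusion rates, so d_H₂O/d_NO₂ = √(M_NO₂/M_H₂O) = √(46.01/18.02) = 1.598.
With d_H₂O + d_NO₂ = 1360 mm, d_NO₂ = 1360/(1 + 1.598) = 523.5 mm.
d_H₂O = 1360 − 523.5 = 836 mm.

836 mm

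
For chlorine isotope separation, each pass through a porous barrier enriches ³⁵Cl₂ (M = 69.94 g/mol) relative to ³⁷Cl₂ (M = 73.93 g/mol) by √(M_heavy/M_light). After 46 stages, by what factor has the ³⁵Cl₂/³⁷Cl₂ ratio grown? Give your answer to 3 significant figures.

The single-stage factor is √(M_heavy/M_light), so 46 stages give [√(73.93/69.94)]^46 = (73.93/69.94)^(46/2).
= 1.05705^23 = 3.58.

3.58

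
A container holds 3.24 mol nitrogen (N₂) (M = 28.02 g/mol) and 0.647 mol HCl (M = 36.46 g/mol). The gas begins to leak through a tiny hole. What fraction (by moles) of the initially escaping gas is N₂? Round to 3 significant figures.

Rate_i ∝ x_i/√M_i (Graham's law weighted by mole fraction), so the effusate composition follows n_i/√M_i.
x_N₂(eff) = (n_N₂/√M_N₂) / (n_N₂/√M_N₂ + n_HCl/√M_HCl)
= (3.24/√28.02) / (3.24/√28.02 + 0.647/√36.46) = 0.6121/(0.6121 + 0.1072) = 0.851.

0.851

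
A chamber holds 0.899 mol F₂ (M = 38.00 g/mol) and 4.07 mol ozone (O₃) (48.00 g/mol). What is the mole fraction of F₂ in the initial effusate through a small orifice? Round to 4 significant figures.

Rate_i ∝ x_i/√M_i (Graham's law weighted by mole fraction), so the effusate composition follows n_i/√M_i.
x_F₂(eff) = (n_F₂/√M_F₂) / (n_F₂/√M_F₂ + n_O₃/√M_O₃)
= (0.899/√38.00) / (0.899/√38.00 + 4.07/√48.00) = 0.1458/(0.1458 + 0.5875) = 0.1989.

0.1989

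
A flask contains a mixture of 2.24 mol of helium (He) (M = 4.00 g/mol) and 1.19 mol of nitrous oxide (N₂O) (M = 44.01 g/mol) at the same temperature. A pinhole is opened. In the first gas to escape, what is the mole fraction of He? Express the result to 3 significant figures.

Each component's effusion rate ∝ (its partial pressure)·(1/√M) ∝ n_i/√M_i.
Mole fraction of He in the effusate = (n_He/√M_He) / (n_He/√M_He + n_N₂O/√M_N₂O)
= (2.24/√4.00) / (2.24/√4.00 + 1.19/√44.01) = 1.120/(1.120 + 0.1794) = 0.862.

0.862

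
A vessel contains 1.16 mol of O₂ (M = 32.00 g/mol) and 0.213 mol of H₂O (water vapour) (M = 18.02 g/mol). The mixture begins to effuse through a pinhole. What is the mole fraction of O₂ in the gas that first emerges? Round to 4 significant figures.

0.8034

The effusion rate of species i is ∝ p_i/√M_i ∝ n_i/√M_i.
x_O₂(eff) = (n_O₂/√M_O₂) / (n_O₂/√M_O₂ + n_H₂O/√M_H₂O)
= (1.16/√32.00) / (1.16/√32.00 + 0.213/√18.02) = 0.2051/(0.2051 + 0.05018) = 0.8034.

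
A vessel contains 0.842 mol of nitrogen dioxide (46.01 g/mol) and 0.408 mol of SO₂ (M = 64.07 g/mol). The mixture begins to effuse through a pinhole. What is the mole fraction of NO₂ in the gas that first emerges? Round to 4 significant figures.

0.7089

Each component's effusion rate ∝ (its partial pressure)·(1/√M) ∝ n_i/√M_i.
Mole fraction of NO₂ in the effusate = (n_NO₂/√M_NO₂) / (n_NO₂/√M_NO₂ + n_SO₂/√M_SO₂)
= (0.842/√46.01) / (0.842/√46.01 + 0.408/√64.07) = 0.1241/(0.1241 + 0.05097) = 0.7089.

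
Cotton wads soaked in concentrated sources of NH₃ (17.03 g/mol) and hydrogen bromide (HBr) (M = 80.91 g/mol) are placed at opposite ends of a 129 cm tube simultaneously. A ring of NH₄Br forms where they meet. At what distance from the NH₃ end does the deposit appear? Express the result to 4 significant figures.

Distances travelled in equal time are proportional to diffusion rates, so d_NH₃/d_HBr = √(M_HBr/M_NH₃) = √(80.91/17.03) = 2.180.
With d_NH₃ + d_HBr = 129 cm, d_HBr = 129/(1 + 2.180) = 40.57 cm.
d_NH₃ = 129 − 40.57 = 88.43 cm.

88.43 cm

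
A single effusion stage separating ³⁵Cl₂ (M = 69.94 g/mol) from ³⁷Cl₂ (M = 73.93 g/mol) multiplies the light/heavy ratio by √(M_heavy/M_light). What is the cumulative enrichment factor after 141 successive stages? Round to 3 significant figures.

50.0

After 141 stages the ratio has grown by (√(73.93/69.94))^141 = (73.93/69.94)^(141/2).
= 1.05705^(141/2) = 50.0.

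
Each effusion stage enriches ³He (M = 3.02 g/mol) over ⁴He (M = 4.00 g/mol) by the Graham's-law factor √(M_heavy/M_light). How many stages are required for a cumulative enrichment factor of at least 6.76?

With α = √(4.00/3.02) per stage, ln α = ½ ln(1.32450) = 0.1405.
Need α^N ≥ 6.76 ⇒ N ≥ ln(6.76) / ln α = 1.911 / 0.1405 = 13.60.
Rounding up, N = 14 stages.

14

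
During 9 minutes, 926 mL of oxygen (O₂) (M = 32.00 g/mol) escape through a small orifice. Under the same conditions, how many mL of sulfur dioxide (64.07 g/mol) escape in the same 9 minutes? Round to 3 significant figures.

654 mL

Since effusion rate ∝ 1/√M, rate_SO₂/rate_O₂ = √(M_O₂/M_SO₂) = √(32.00/64.07) = √0.4995 = 0.7067.
So the volume for SO₂ is 926 × 0.7067 = 654 mL.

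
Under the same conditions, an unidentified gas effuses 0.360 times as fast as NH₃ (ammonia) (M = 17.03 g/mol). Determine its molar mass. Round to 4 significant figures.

Using Graham's law: rate_X/rate_NH₃ = √(M_NH₃/M_X).
0.360 = √(17.03/M_X)
M_X = 17.03 / 0.360² = 17.03 / 0.1296 = 131.4 g/mol

131.4 g/mol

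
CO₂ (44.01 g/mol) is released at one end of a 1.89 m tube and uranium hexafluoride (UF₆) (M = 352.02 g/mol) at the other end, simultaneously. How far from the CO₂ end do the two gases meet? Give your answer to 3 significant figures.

Distances travelled in equal time are proportional to diffusion rates, so d_CO₂/d_UF₆ = √(M_UF₆/M_CO₂) = √(352.02/44.01) = 2.828.
With d_CO₂ + d_UF₆ = 1.89 m, d_UF₆ = 1.89/(1 + 2.828) = 0.4937 m.
d_CO₂ = 1.89 − 0.4937 = 1.40 m.

1.40 m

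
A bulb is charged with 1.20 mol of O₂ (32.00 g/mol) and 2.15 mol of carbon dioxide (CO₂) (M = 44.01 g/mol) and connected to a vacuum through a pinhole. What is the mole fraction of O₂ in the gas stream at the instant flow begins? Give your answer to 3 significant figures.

Effusion rate of each component ∝ n_i/√M_i (partial pressure × 1/√M).
x_O₂(eff) = (n_O₂/√M_O₂) / (n_O₂/√M_O₂ + n_CO₂/√M_CO₂)
= (1.20/√32.00) / (1.20/√32.00 + 2.15/√44.01) = 0.2121/(0.2121 + 0.3241) = 0.396.

0.396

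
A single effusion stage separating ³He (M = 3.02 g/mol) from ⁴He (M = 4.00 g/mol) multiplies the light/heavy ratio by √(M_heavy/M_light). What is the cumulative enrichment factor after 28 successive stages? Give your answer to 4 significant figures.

The single-stage factor is √(M_heavy/M_light), so 28 stages give [√(4.00/3.02)]^28 = (4.00/3.02)^(28/2).
= 1.32450^14 = 51.14.

51.14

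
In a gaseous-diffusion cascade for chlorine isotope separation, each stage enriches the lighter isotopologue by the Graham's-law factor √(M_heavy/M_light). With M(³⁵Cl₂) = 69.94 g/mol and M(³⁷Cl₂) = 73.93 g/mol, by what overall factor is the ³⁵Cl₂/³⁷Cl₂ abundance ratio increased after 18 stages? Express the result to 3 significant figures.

1.65

The single-stage factor is √(M_heavy/M_light), so 18 stages give [√(73.93/69.94)]^18 = (73.93/69.94)^(18/2).
= 1.05705^9 = 1.65.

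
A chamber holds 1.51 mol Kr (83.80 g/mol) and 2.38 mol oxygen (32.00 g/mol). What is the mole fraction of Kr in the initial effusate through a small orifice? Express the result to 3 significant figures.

Effusion rate of each component ∝ n_i/√M_i (partial pressure × 1/√M).
So x_Kr in the escaping gas = (n_Kr/√M_Kr) / Σ(n_i/√M_i)
= (1.51/√83.80) / (1.51/√83.80 + 2.38/√32.00) = 0.1650/(0.1650 + 0.4207) = 0.282.

0.282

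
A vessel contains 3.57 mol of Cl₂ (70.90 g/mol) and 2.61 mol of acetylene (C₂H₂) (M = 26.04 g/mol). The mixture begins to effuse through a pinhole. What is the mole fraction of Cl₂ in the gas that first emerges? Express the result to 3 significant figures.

The effusion rate of species i is ∝ p_i/√M_i ∝ n_i/√M_i.
Mole fraction of Cl₂ in the effusate = (n_Cl₂/√M_Cl₂) / (n_Cl₂/√M_Cl₂ + n_C₂H₂/√M_C₂H₂)
= (3.57/√70.90) / (3.57/√70.90 + 2.61/√26.04) = 0.4240/(0.4240 + 0.5115) = 0.453.

0.453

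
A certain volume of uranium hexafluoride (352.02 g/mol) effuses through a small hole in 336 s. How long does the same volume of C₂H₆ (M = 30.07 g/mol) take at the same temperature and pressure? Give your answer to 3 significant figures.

By Graham's law, t_C₂H₆/t_UF₆ = √(M_C₂H₆/M_UF₆) = √(30.07/352.02) = √0.08542 = 0.2923.
So the time for C₂H₆ is 336 × 0.2923 = 98.2 s.

98.2 s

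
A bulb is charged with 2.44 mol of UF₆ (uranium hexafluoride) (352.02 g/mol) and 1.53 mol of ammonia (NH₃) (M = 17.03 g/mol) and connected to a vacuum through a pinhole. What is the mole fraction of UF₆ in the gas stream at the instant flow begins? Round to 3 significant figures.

Each component's effusion rate ∝ (its partial pressure)·(1/√M) ∝ n_i/√M_i.
x_UF₆(eff) = (n_UF₆/√M_UF₆) / (n_UF₆/√M_UF₆ + n_NH₃/√M_NH₃)
= (2.44/√352.02) / (2.44/√352.02 + 1.53/√17.03) = 0.1300/(0.1300 + 0.3708) = 0.260.

0.260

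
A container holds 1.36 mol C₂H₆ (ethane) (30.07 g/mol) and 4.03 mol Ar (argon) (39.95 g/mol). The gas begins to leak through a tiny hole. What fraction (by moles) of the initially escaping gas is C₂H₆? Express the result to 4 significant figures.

Each component's effusion rate ∝ (its partial pressure)·(1/√M) ∝ n_i/√M_i.
x_C₂H₆(eff) = (n_C₂H₆/√M_C₂H₆) / (n_C₂H₆/√M_C₂H₆ + n_Ar/√M_Ar)
= (1.36/√30.07) / (1.36/√30.07 + 4.03/√39.95) = 0.2480/(0.2480 + 0.6376) = 0.2800.

0.2800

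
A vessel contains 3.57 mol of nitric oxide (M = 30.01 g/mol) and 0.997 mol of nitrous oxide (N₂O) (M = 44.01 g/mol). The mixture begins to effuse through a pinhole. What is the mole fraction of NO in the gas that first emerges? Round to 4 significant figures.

The effusion rate of species i is ∝ p_i/√M_i ∝ n_i/√M_i.
Mole fraction of NO in the effusate = (n_NO/√M_NO) / (n_NO/√M_NO + n_N₂O/√M_N₂O)
= (3.57/√30.01) / (3.57/√30.01 + 0.997/√44.01) = 0.6517/(0.6517 + 0.1503) = 0.8126.

0.8126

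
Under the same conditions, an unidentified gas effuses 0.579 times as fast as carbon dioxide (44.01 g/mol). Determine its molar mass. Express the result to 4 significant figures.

By Graham's law, rate_X/rate_CO₂ = √(M_CO₂/M_X).
0.579 = √(44.01/M_X)
M_X = 44.01 / 0.579² = 44.01 / 0.3352 = 131.3 g/mol

131.3 g/mol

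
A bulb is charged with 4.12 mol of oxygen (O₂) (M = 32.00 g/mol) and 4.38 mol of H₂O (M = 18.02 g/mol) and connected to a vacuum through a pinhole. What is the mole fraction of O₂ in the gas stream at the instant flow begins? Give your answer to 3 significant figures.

The effusion rate of species i is ∝ p_i/√M_i ∝ n_i/√M_i.
x_O₂(eff) = (n_O₂/√M_O₂) / (n_O₂/√M_O₂ + n_H₂O/√M_H₂O)
= (4.12/√32.00) / (4.12/√32.00 + 4.38/√18.02) = 0.7283/(0.7283 + 1.032) = 0.414.

0.414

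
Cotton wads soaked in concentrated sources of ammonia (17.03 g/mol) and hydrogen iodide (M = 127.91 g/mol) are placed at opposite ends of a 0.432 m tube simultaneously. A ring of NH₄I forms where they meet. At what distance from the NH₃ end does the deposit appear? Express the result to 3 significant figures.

0.317 m

In equal time, each gas travels a distance ∝ its rate ∝ 1/√M, so d_NH₃/d_HI = √(M_HI/M_NH₃) = √(127.91/17.03) = 2.741.
With d_NH₃ + d_HI = 0.432 m, d_HI = 0.432/(1 + 2.741) = 0.1155 m.
d_NH₃ = 0.432 − 0.1155 = 0.317 m.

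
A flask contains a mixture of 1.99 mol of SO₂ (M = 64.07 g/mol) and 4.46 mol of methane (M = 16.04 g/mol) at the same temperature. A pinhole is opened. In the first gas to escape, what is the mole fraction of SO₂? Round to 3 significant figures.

0.183

The effusion rate of species i is ∝ p_i/√M_i ∝ n_i/√M_i.
x_SO₂(eff) = (n_SO₂/√M_SO₂) / (n_SO₂/√M_SO₂ + n_CH₄/√M_CH₄)
= (1.99/√64.07) / (1.99/√64.07 + 4.46/√16.04) = 0.2486/(0.2486 + 1.114) = 0.183.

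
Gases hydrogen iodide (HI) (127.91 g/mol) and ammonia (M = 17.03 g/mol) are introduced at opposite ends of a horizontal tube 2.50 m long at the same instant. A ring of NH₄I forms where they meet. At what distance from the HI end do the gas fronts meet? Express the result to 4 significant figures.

Distances travelled in equal time are proportional to diffusion rates, so d_HI/d_NH₃ = √(M_NH₃/M_HI) = √(17.03/127.91) = 0.3649.
With d_HI + d_NH₃ = 2.50 m, d_NH₃ = 2.50/(1 + 0.3649) = 1.832 m.
d_HI = 2.50 − 1.832 = 0.6683 m.

0.6683 m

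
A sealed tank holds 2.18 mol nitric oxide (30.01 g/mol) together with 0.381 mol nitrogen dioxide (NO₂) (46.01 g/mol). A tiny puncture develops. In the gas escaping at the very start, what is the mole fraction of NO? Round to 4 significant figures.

0.8763

Rate_i ∝ x_i/√M_i (Graham's law weighted by mole fraction), so the effusate composition follows n_i/√M_i.
So x_NO in the escaping gas = (n_NO/√M_NO) / Σ(n_i/√M_i)
= (2.18/√30.01) / (2.18/√30.01 + 0.381/√46.01) = 0.3979/(0.3979 + 0.05617) = 0.8763.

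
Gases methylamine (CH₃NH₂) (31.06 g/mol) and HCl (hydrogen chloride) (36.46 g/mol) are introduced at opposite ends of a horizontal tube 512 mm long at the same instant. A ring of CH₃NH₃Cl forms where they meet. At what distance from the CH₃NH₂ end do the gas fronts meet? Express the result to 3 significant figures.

In equal time, each gas travels a distance ∝ its rate ∝ 1/√M, so d_CH₃NH₂/d_HCl = √(M_HCl/M_CH₃NH₂) = √(36.46/31.06) = 1.083.
With d_CH₃NH₂ + d_HCl = 512 mm, d_HCl = 512/(1 + 1.083) = 245.7 mm.
d_CH₃NH₂ = 512 − 245.7 = 266 mm.

266 mm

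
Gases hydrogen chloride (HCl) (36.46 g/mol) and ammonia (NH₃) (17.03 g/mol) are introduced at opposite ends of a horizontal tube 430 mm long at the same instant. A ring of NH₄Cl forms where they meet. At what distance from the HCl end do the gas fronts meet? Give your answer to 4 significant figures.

Graham's law gives d_HCl/d_NH₃ = rate_HCl/rate_NH₃ = √(M_NH₃/M_HCl) = √(17.03/36.46) = 0.6834.
With d_HCl + d_NH₃ = 430 mm, d_NH₃ = 430/(1 + 0.6834) = 255.4 mm.
d_HCl = 430 − 255.4 = 174.6 mm.

174.6 mm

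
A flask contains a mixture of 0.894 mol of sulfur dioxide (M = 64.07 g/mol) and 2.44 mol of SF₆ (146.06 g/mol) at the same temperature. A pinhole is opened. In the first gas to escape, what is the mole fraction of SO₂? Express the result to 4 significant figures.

0.3562

Rate_i ∝ x_i/√M_i (Graham's law weighted by mole fraction), so the effusate composition follows n_i/√M_i.
Mole fraction of SO₂ in the effusate = (n_SO₂/√M_SO₂) / (n_SO₂/√M_SO₂ + n_SF₆/√M_SF₆)
= (0.894/√64.07) / (0.894/√64.07 + 2.44/√146.06) = 0.1117/(0.1117 + 0.2019) = 0.3562.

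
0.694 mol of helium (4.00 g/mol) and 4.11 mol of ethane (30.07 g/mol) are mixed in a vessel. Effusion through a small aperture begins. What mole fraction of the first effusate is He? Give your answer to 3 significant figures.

Rate_i ∝ x_i/√M_i (Graham's law weighted by mole fraction), so the effusate composition follows n_i/√M_i.
x_He(eff) = (n_He/√M_He) / (n_He/√M_He + n_C₂H₆/√M_C₂H₆)
= (0.694/√4.00) / (0.694/√4.00 + 4.11/√30.07) = 0.3470/(0.3470 + 0.7495) = 0.316.

0.316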